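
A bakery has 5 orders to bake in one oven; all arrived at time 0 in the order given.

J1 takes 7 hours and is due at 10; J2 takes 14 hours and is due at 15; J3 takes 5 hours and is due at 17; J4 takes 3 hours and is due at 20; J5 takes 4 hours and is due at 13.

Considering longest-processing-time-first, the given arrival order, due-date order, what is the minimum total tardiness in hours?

36

LPT (decreasing processing time): J2 J1 J3 J5 J4.
J2: 0→14, due 15, tardiness 0
J1: 14→21, due 10, tardiness 11
J3: 21→26, due 17, tardiness 9
J5: 26→30, due 13, tardiness 17
J4: 30→33, due 20, tardiness 13
Sum = 0+11+9+17+13 = 50.
FIFO (arrival order): J1 J2 J3 J4 J5.
J1: 0→7, due 10, tardiness 0
J2: 7→21, due 15, tardiness 6
J3: 21→26, due 17, tardiness 9
J4: 26→29, due 20, tardiness 9
J5: 29→33, due 13, tardiness 20
Sum = 0+6+9+9+20 = 44.
EDD (increasing due date): J1 J5 J2 J3 J4.
J1: 0→7, due 10, tardiness 0
J5: 7→11, due 13, tardiness 0
J2: 11→25, due 15, tardiness 10
J3: 25→30, due 17, tardiness 13
J4: 30→33, due 20, tardiness 13
Sum = 0+0+10+13+13 = 36.
LPT 50, FIFO 44, EDD 36 → minimum 36.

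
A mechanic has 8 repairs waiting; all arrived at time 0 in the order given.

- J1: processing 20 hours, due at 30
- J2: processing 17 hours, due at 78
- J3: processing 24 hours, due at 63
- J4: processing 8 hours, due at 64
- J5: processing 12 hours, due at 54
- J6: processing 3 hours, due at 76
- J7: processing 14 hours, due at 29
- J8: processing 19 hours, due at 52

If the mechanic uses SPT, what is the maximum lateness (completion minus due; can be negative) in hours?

63

SPT (increasing processing time): J6 J4 J5 J7 J2 J8 J1 J3.
J6: 0→3, due 76, lateness -73
J4: 3→11, due 64, lateness -53
J5: 11→23, due 54, lateness -31
J7: 23→37, due 29, lateness 8
J2: 37→54, due 78, lateness -24
J8: 54→73, due 52, lateness 21
J1: 73→93, due 30, lateness 63
J3: 93→117, due 63, lateness 54
Maximum = 63.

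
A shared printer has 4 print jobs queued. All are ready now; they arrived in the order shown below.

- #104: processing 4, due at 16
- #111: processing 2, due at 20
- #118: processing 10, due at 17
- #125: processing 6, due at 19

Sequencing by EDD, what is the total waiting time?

38

EDD (increasing due date): #104 #118 #125 #111.
#104: waits 0, runs 0→4
#118: waits 4, runs 4→14
#125: waits 14, runs 14→20
#111: waits 20, runs 20→22
Sum = 0+4+14+20 = 38.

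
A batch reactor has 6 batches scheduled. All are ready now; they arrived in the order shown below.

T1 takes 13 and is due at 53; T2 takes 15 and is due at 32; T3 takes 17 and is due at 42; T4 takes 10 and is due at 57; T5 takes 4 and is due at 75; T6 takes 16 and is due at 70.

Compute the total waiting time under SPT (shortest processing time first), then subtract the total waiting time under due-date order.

-73

SPT (increasing processing time): T5 T4 T1 T2 T6 T3.
T5: waits 0, runs 0→4
T4: waits 4, runs 4→14
T1: waits 14, runs 14→27
T2: waits 27, runs 27→42
T6: waits 42, runs 42→58
T3: waits 58, runs 58→75
Sum = 0+4+14+27+42+58 = 145.
EDD (increasing due date): T2 T3 T1 T4 T6 T5.
T2: waits 0, runs 0→15
T3: waits 15, runs 15→32
T1: waits 32, runs 32→45
T4: waits 45, runs 45→55
T6: waits 55, runs 55→71
T5: waits 71, runs 71→75
Sum = 0+15+32+45+55+71 = 218.
Difference = 145 − 218 = -73.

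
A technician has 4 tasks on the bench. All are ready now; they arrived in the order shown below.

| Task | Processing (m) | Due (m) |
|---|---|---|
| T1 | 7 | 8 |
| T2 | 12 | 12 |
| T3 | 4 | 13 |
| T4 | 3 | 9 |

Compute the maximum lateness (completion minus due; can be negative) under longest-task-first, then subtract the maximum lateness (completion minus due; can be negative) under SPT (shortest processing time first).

LPT (decreasing processing time): T2 T1 T3 T4.
T2: 0→12, due 12, lateness 0
T1: 12→19, due 8, lateness 11
T3: 19→23, due 13, lateness 10
T4: 23→26, due 9, lateness 17
Maximum = 17.
SPT (increasing processing time): T4 T3 T1 T2.
T4: 0→3, due 9, lateness -6
T3: 3→7, due 13, lateness -6
T1: 7→14, due 8, lateness 6
T2: 14→26, due 12, lateness 14
Maximum = 14.
Difference = 17 − 14 = 3.

3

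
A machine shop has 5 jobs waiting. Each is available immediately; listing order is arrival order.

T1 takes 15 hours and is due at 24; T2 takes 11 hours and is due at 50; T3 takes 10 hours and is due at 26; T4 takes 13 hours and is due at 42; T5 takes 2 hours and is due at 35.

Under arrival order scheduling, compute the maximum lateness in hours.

16

FIFO (arrival order): T1 T2 T3 T4 T5.
T1: 0→15, due 24, lateness -9
T2: 15→26, due 50, lateness -24
T3: 26→36, due 26, lateness 10
T4: 36→49, due 42, lateness 7
T5: 49→51, due 35, lateness 16
Maximum = 16.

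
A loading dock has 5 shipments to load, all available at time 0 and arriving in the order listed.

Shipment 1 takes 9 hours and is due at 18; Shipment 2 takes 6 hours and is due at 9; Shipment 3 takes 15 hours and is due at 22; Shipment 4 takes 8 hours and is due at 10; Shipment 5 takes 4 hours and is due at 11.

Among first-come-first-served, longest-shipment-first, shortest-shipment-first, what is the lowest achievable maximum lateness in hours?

FIFO (arrival order): Shipment 1 Shipment 2 Shipment 3 Shipment 4 Shipment 5.
Shipment 1: 0→9, due 18, lateness -9
Shipment 2: 9→15, due 9, lateness 6
Shipment 3: 15→30, due 22, lateness 8
Shipment 4: 30→38, due 10, lateness 28
Shipment 5: 38→42, due 11, lateness 31
Maximum = 31.
LPT (decreasing processing time): Shipment 3 Shipment 1 Shipment 4 Shipment 2 Shipment 5.
Shipment 3: 0→15, due 22, lateness -7
Shipment 1: 15→24, due 18, lateness 6
Shipment 4: 24→32, due 10, lateness 22
Shipment 2: 32→38, due 9, lateness 29
Shipment 5: 38→42, due 11, lateness 31
Maximum = 31.
SPT (increasing processing time): Shipment 5 Shipment 2 Shipment 4 Shipment 1 Shipment 3.
Shipment 5: 0→4, due 11, lateness -7
Shipment 2: 4→10, due 9, lateness 1
Shipment 4: 10→18, due 10, lateness 8
Shipment 1: 18→27, due 18, lateness 9
Shipment 3: 27→42, due 22, lateness 20
Maximum = 20.
FIFO 31, LPT 31, SPT 20 → minimum 20.

20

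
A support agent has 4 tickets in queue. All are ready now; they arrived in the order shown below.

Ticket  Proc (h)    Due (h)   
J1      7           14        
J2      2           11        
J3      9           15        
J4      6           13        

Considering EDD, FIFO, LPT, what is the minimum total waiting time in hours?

25

EDD (increasing due date): J2 J4 J1 J3.
J2: waits 0, runs 0→2
J4: waits 2, runs 2→8
J1: waits 8, runs 8→15
J3: waits 15, runs 15→24
Sum = 0+2+8+15 = 25.
FIFO (arrival order): J1 J2 J3 J4.
J1: waits 0, runs 0→7
J2: waits 7, runs 7→9
J3: waits 9, runs 9→18
J4: waits 18, runs 18→24
Sum = 0+7+9+18 = 34.
LPT (decreasing processing time): J3 J1 J4 J2.
J3: waits 0, runs 0→9
J1: waits 9, runs 9→16
J4: waits 16, runs 16→22
J2: waits 22, runs 22→24
Sum = 0+9+16+22 = 47.
EDD 25, FIFO 34, LPT 47 → minimum 25.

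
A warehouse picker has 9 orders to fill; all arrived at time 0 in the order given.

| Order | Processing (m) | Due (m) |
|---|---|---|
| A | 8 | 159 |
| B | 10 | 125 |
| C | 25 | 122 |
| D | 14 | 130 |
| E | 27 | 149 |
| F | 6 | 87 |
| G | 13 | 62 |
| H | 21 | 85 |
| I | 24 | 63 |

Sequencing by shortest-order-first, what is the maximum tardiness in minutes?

SPT (increasing processing time): F A B G D H I C E.
F: 0→6, due 87, tardiness 0
A: 6→14, due 159, tardiness 0
B: 14→24, due 125, tardiness 0
G: 24→37, due 62, tardiness 0
D: 37→51, due 130, tardiness 0
H: 51→72, due 85, tardiness 0
I: 72→96, due 63, tardiness 33
C: 96→121, due 122, tardiness 0
E: 121→148, due 149, tardiness 0
Maximum = 33.

33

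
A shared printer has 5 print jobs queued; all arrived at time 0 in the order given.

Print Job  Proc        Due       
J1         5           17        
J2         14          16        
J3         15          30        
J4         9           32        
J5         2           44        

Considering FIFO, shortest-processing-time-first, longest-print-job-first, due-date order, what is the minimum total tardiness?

18

FIFO (arrival order): J1 J2 J3 J4 J5.
J1: 0→5, due 17, tardiness 0
J2: 5→19, due 16, tardiness 3
J3: 19→34, due 30, tardiness 4
J4: 34→43, due 32, tardiness 11
J5: 43→45, due 44, tardiness 1
Sum = 0+3+4+11+1 = 19.
SPT (increasing processing time): J5 J1 J4 J2 J3.
J5: 0→2, due 44, tardiness 0
J1: 2→7, due 17, tardiness 0
J4: 7→16, due 32, tardiness 0
J2: 16→30, due 16, tardiness 14
J3: 30→45, due 30, tardiness 15
Sum = 0+0+0+14+15 = 29.
LPT (decreasing processing time): J3 J2 J4 J1 J5.
J3: 0→15, due 30, tardiness 0
J2: 15→29, due 16, tardiness 13
J4: 29→38, due 32, tardiness 6
J1: 38→43, due 17, tardiness 26
J5: 43→45, due 44, tardiness 1
Sum = 0+13+6+26+1 = 46.
EDD (increasing due date): J2 J1 J3 J4 J5.
J2: 0→14, due 16, tardiness 0
J1: 14→19, due 17, tardiness 2
J3: 19→34, due 30, tardiness 4
J4: 34→43, due 32, tardiness 11
J5: 43→45, due 44, tardiness 1
Sum = 0+2+4+11+1 = 18.
FIFO 19, SPT 29, LPT 46, EDD 18 → minimum 18.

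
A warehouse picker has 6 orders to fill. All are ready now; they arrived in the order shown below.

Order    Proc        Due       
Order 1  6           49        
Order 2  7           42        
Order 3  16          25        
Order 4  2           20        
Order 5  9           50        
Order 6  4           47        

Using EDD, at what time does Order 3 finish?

EDD (increasing due date): Order 4 Order 3 Order 2 Order 6 Order 1 Order 5.
Order 4: 0→2
Order 3: 2→18

18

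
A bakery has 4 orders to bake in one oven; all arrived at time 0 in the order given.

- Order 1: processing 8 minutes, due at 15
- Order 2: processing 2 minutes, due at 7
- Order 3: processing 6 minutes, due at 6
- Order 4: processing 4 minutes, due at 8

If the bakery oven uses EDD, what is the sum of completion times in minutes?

EDD (increasing due date): Order 3 Order 2 Order 4 Order 1.
Order 3: 0→6
Order 2: 6→8
Order 4: 8→12
Order 1: 12→20
Sum = 6+8+12+20 = 46.

46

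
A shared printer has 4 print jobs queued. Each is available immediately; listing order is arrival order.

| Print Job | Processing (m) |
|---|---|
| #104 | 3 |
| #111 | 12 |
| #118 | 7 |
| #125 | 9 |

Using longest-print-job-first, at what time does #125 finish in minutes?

21

LPT (decreasing processing time): #111 #125 #118 #104.
#111: 0→12
#125: 12→21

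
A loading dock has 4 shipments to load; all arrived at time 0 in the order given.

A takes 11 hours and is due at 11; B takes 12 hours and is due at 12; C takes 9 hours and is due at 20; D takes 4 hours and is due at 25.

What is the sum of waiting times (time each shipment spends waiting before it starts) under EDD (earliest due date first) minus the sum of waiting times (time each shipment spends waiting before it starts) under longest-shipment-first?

EDD (increasing due date): A B C D.
A: waits 0, runs 0→11
B: waits 11, runs 11→23
C: waits 23, runs 23→32
D: waits 32, runs 32→36
Sum = 0+11+23+32 = 66.
LPT (decreasing processing time): B A C D.
B: waits 0, runs 0→12
A: waits 12, runs 12→23
C: waits 23, runs 23→32
D: waits 32, runs 32→36
Sum = 0+12+23+32 = 67.
Difference = 66 − 67 = -1.

-1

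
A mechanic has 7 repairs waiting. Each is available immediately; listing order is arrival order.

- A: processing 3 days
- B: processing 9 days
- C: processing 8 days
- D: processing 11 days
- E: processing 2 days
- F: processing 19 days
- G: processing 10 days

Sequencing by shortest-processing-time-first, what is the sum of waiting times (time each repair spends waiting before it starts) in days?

SPT (increasing processing time): E A C B G D F.
E: waits 0, runs 0→2
A: waits 2, runs 2→5
C: waits 5, runs 5→13
B: waits 13, runs 13→22
G: waits 22, runs 22→32
D: waits 32, runs 32→43
F: waits 43, runs 43→62
Sum = 0+2+5+13+22+32+43 = 117.

117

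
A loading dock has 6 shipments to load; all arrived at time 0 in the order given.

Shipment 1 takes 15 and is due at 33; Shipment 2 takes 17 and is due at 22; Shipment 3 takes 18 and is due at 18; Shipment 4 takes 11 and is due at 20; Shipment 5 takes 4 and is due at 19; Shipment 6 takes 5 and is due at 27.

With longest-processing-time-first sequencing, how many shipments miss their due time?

5

LPT (decreasing processing time): Shipment 3 Shipment 2 Shipment 1 Shipment 4 Shipment 6 Shipment 5.
Shipment 3: 0→18, due 18, tardiness 0
Shipment 2: 18→35, due 22, tardiness 13
Shipment 1: 35→50, due 33, tardiness 17
Shipment 4: 50→61, due 20, tardiness 41
Shipment 6: 61→66, due 27, tardiness 39
Shipment 5: 66→70, due 19, tardiness 51
Late shipments: 5.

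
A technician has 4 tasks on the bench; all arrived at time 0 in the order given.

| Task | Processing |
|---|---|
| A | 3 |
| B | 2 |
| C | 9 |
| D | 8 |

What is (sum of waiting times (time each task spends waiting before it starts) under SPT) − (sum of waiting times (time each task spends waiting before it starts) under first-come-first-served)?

SPT (increasing processing time): B A D C.
B: waits 0, runs 0→2
A: waits 2, runs 2→5
D: waits 5, runs 5→13
C: waits 13, runs 13→22
Sum = 0+2+5+13 = 20.
FIFO (arrival order): A B C D.
A: waits 0, runs 0→3
B: waits 3, runs 3→5
C: waits 5, runs 5→14
D: waits 14, runs 14→22
Sum = 0+3+5+14 = 22.
Difference = 20 − 22 = -2.

-2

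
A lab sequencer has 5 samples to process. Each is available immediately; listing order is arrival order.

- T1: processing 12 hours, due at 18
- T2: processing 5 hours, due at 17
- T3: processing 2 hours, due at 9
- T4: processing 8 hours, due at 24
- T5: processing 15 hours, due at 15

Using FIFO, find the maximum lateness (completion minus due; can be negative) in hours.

27

FIFO (arrival order): T1 T2 T3 T4 T5.
T1: 0→12, due 18, lateness -6
T2: 12→17, due 17, lateness 0
T3: 17→19, due 9, lateness 10
T4: 19→27, due 24, lateness 3
T5: 27→42, due 15, lateness 27
Maximum = 27.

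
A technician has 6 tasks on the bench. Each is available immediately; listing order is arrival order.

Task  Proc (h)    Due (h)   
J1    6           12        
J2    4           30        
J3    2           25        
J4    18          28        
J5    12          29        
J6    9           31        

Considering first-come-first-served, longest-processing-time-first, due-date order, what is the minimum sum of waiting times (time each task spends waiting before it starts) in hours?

FIFO (arrival order): J1 J2 J3 J4 J5 J6.
J1: waits 0, runs 0→6
J2: waits 6, runs 6→10
J3: waits 10, runs 10→12
J4: waits 12, runs 12→30
J5: waits 30, runs 30→42
J6: waits 42, runs 42→51
Sum = 0+6+10+12+30+42 = 100.
LPT (decreasing processing time): J4 J5 J6 J1 J2 J3.
J4: waits 0, runs 0→18
J5: waits 18, runs 18→30
J6: waits 30, runs 30→39
J1: waits 39, runs 39→45
J2: waits 45, runs 45→49
J3: waits 49, runs 49→51
Sum = 0+18+30+39+45+49 = 181.
EDD (increasing due date): J1 J3 J4 J5 J2 J6.
J1: waits 0, runs 0→6
J3: waits 6, runs 6→8
J4: waits 8, runs 8→26
J5: waits 26, runs 26→38
J2: waits 38, runs 38→42
J6: waits 42, runs 42→51
Sum = 0+6+8+26+38+42 = 120.
FIFO 100, LPT 181, EDD 120 → minimum 100.

100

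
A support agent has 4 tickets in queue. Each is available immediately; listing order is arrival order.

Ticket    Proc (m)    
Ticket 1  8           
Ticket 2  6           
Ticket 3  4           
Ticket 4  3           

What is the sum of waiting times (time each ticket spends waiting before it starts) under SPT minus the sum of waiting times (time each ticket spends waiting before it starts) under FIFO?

SPT (increasing processing time): Ticket 4 Ticket 3 Ticket 2 Ticket 1.
Ticket 4: waits 0, runs 0→3
Ticket 3: waits 3, runs 3→7
Ticket 2: waits 7, runs 7→13
Ticket 1: waits 13, runs 13→21
Sum = 0+3+7+13 = 23.
FIFO (arrival order): Ticket 1 Ticket 2 Ticket 3 Ticket 4.
Ticket 1: waits 0, runs 0→8
Ticket 2: waits 8, runs 8→14
Ticket 3: waits 14, runs 14→18
Ticket 4: waits 18, runs 18→21
Sum = 0+8+14+18 = 40.
Difference = 23 − 40 = -17.

-17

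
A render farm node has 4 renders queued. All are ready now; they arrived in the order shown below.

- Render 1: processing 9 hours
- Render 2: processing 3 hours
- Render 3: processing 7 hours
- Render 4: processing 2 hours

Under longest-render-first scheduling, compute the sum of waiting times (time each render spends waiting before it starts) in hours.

LPT (decreasing processing time): Render 1 Render 3 Render 2 Render 4.
Render 1: waits 0, runs 0→9
Render 3: waits 9, runs 9→16
Render 2: waits 16, runs 16→19
Render 4: waits 19, runs 19→21
Sum = 0+9+16+19 = 44.

44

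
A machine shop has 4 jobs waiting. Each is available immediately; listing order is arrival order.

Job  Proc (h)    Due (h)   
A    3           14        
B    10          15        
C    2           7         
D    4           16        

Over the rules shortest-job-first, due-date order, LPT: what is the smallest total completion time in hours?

SPT (increasing processing time): C A D B.
C: 0→2
A: 2→5
D: 5→9
B: 9→19
Sum = 2+5+9+19 = 35.
EDD (increasing due date): C A B D.
C: 0→2
A: 2→5
B: 5→15
D: 15→19
Sum = 2+5+15+19 = 41.
LPT (decreasing processing time): B D A C.
B: 0→10
D: 10→14
A: 14→17
C: 17→19
Sum = 10+14+17+19 = 60.
SPT 35, EDD 41, LPT 60 → minimum 35.

35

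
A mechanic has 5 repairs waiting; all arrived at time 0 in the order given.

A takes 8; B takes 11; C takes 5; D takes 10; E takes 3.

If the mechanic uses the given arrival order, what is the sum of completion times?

FIFO (arrival order): A B C D E.
A: 0→8
B: 8→19
C: 19→24
D: 24→34
E: 34→37
Sum = 8+19+24+34+37 = 122.

122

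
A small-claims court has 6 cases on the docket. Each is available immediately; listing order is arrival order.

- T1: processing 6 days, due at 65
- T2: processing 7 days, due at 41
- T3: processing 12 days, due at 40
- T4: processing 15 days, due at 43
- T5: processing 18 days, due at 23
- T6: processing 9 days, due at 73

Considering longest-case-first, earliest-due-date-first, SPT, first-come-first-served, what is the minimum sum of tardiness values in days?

9

LPT (decreasing processing time): T5 T4 T3 T6 T2 T1.
T5: 0→18, due 23, tardiness 0
T4: 18→33, due 43, tardiness 0
T3: 33→45, due 40, tardiness 5
T6: 45→54, due 73, tardiness 0
T2: 54→61, due 41, tardiness 20
T1: 61→67, due 65, tardiness 2
Sum = 0+0+5+0+20+2 = 27.
EDD (increasing due date): T5 T3 T2 T4 T1 T6.
T5: 0→18, due 23, tardiness 0
T3: 18→30, due 40, tardiness 0
T2: 30→37, due 41, tardiness 0
T4: 37→52, due 43, tardiness 9
T1: 52→58, due 65, tardiness 0
T6: 58→67, due 73, tardiness 0
Sum = 0+0+0+9+0+0 = 9.
SPT (increasing processing time): T1 T2 T6 T3 T4 T5.
T1: 0→6, due 65, tardiness 0
T2: 6→13, due 41, tardiness 0
T6: 13→22, due 73, tardiness 0
T3: 22→34, due 40, tardiness 0
T4: 34→49, due 43, tardiness 6
T5: 49→67, due 23, tardiness 44
Sum = 0+0+0+0+6+44 = 50.
FIFO (arrival order): T1 T2 T3 T4 T5 T6.
T1: 0→6, due 65, tardiness 0
T2: 6→13, due 41, tardiness 0
T3: 13→25, due 40, tardiness 0
T4: 25→40, due 43, tardiness 0
T5: 40→58, due 23, tardiness 35
T6: 58→67, due 73, tardiness 0
Sum = 0+0+0+0+35+0 = 35.
LPT 27, EDD 9, SPT 50, FIFO 35 → minimum 9.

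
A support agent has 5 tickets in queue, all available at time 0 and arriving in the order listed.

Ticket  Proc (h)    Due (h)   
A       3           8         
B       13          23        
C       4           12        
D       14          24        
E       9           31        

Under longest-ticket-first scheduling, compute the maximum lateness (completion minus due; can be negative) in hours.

LPT (decreasing processing time): D B E C A.
D: 0→14, due 24, lateness -10
B: 14→27, due 23, lateness 4
E: 27→36, due 31, lateness 5
C: 36→40, due 12, lateness 28
A: 40→43, due 8, lateness 35
Maximum = 35.

35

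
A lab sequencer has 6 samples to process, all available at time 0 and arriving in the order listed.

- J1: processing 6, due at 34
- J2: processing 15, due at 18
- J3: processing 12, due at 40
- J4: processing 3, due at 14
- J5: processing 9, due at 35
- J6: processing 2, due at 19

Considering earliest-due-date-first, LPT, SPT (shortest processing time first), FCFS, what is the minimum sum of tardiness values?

8

EDD (increasing due date): J4 J2 J6 J1 J5 J3.
J4: 0→3, due 14, tardiness 0
J2: 3→18, due 18, tardiness 0
J6: 18→20, due 19, tardiness 1
J1: 20→26, due 34, tardiness 0
J5: 26→35, due 35, tardiness 0
J3: 35→47, due 40, tardiness 7
Sum = 0+0+1+0+0+7 = 8.
LPT (decreasing processing time): J2 J3 J5 J1 J4 J6.
J2: 0→15, due 18, tardiness 0
J3: 15→27, due 40, tardiness 0
J5: 27→36, due 35, tardiness 1
J1: 36→42, due 34, tardiness 8
J4: 42→45, due 14, tardiness 31
J6: 45→47, due 19, tardiness 28
Sum = 0+0+1+8+31+28 = 68.
SPT (increasing processing time): J6 J4 J1 J5 J3 J2.
J6: 0→2, due 19, tardiness 0
J4: 2→5, due 14, tardiness 0
J1: 5→11, due 34, tardiness 0
J5: 11→20, due 35, tardiness 0
J3: 20→32, due 40, tardiness 0
J2: 32→47, due 18, tardiness 29
Sum = 0+0+0+0+0+29 = 29.
FIFO (arrival order): J1 J2 J3 J4 J5 J6.
J1: 0→6, due 34, tardiness 0
J2: 6→21, due 18, tardiness 3
J3: 21→33, due 40, tardiness 0
J4: 33→36, due 14, tardiness 22
J5: 36→45, due 35, tardiness 10
J6: 45→47, due 19, tardiness 28
Sum = 0+3+0+22+10+28 = 63.
EDD 8, LPT 68, SPT 29, FIFO 63 → minimum 8.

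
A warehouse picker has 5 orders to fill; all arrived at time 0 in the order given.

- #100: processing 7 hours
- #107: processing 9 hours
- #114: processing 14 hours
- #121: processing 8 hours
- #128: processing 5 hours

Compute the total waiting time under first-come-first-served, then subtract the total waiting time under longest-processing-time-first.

-15

FIFO (arrival order): #100 #107 #114 #121 #128.
#100: waits 0, runs 0→7
#107: waits 7, runs 7→16
#114: waits 16, runs 16→30
#121: waits 30, runs 30→38
#128: waits 38, runs 38→43
Sum = 0+7+16+30+38 = 91.
LPT (decreasing processing time): #114 #107 #121 #100 #128.
#114: waits 0, runs 0→14
#107: waits 14, runs 14→23
#121: waits 23, runs 23→31
#100: waits 31, runs 31→38
#128: waits 38, runs 38→43
Sum = 0+14+23+31+38 = 106.
Difference = 91 − 106 = -15.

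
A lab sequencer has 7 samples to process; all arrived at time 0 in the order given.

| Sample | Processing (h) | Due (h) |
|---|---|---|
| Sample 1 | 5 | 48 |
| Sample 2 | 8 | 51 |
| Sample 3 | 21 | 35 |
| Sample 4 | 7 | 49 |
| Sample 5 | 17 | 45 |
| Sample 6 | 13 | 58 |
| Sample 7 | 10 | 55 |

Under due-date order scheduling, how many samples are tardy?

EDD (increasing due date): Sample 3 Sample 5 Sample 1 Sample 4 Sample 2 Sample 7 Sample 6.
Sample 3: 0→21, due 35, tardiness 0
Sample 5: 21→38, due 45, tardiness 0
Sample 1: 38→43, due 48, tardiness 0
Sample 4: 43→50, due 49, tardiness 1
Sample 2: 50→58, due 51, tardiness 7
Sample 7: 58→68, due 55, tardiness 13
Sample 6: 68→81, due 58, tardiness 23
Late samples: 4.

4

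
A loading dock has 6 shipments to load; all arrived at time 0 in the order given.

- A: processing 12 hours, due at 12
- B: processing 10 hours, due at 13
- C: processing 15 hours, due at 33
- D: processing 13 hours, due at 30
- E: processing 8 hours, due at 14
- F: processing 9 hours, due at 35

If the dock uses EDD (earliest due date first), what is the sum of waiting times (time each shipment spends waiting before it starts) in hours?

165

EDD (increasing due date): A B E D C F.
A: waits 0, runs 0→12
B: waits 12, runs 12→22
E: waits 22, runs 22→30
D: waits 30, runs 30→43
C: waits 43, runs 43→58
F: waits 58, runs 58→67
Sum = 0+12+22+30+43+58 = 165.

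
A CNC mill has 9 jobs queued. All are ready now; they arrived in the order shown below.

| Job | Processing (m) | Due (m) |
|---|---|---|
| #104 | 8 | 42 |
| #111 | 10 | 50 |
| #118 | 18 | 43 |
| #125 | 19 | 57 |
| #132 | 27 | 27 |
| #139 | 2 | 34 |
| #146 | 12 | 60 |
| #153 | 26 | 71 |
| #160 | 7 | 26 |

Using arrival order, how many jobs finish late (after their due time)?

FIFO (arrival order): #104 #111 #118 #125 #132 #139 #146 #153 #160.
#104: 0→8, due 42, tardiness 0
#111: 8→18, due 50, tardiness 0
#118: 18→36, due 43, tardiness 0
#125: 36→55, due 57, tardiness 0
#132: 55→82, due 27, tardiness 55
#139: 82→84, due 34, tardiness 50
#146: 84→96, due 60, tardiness 36
#153: 96→122, due 71, tardiness 51
#160: 122→129, due 26, tardiness 103
Late jobs: 5.

5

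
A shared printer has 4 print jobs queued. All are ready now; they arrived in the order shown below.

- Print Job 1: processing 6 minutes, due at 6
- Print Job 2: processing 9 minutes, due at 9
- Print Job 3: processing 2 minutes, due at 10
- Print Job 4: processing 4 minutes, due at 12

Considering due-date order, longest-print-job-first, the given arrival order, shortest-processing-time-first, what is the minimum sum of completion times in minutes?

EDD (increasing due date): Print Job 1 Print Job 2 Print Job 3 Print Job 4.
Print Job 1: 0→6
Print Job 2: 6→15
Print Job 3: 15→17
Print Job 4: 17→21
Sum = 6+15+17+21 = 59.
LPT (decreasing processing time): Print Job 2 Print Job 1 Print Job 4 Print Job 3.
Print Job 2: 0→9
Print Job 1: 9→15
Print Job 4: 15→19
Print Job 3: 19→21
Sum = 9+15+19+21 = 64.
FIFO (arrival order): Print Job 1 Print Job 2 Print Job 3 Print Job 4.
Print Job 1: 0→6
Print Job 2: 6→15
Print Job 3: 15→17
Print Job 4: 17→21
Sum = 6+15+17+21 = 59.
SPT (increasing processing time): Print Job 3 Print Job 4 Print Job 1 Print Job 2.
Print Job 3: 0→2
Print Job 4: 2→6
Print Job 1: 6→12
Print Job 2: 12→21
Sum = 2+6+12+21 = 41.
EDD 59, LPT 64, FIFO 59, SPT 41 → minimum 41.

41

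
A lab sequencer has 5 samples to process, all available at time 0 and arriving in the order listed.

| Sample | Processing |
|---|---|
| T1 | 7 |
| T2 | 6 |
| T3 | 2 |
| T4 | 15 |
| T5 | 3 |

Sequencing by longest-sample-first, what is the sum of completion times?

LPT (decreasing processing time): T4 T1 T2 T5 T3.
T4: 0→15
T1: 15→22
T2: 22→28
T5: 28→31
T3: 31→33
Sum = 15+22+28+31+33 = 129.

129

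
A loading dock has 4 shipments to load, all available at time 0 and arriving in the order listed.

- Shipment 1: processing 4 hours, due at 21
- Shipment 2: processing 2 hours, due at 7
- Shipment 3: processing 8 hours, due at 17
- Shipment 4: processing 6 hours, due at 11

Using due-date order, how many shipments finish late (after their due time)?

EDD (increasing due date): Shipment 2 Shipment 4 Shipment 3 Shipment 1.
Shipment 2: 0→2, due 7, tardiness 0
Shipment 4: 2→8, due 11, tardiness 0
Shipment 3: 8→16, due 17, tardiness 0
Shipment 1: 16→20, due 21, tardiness 0
Late shipments: 0.

0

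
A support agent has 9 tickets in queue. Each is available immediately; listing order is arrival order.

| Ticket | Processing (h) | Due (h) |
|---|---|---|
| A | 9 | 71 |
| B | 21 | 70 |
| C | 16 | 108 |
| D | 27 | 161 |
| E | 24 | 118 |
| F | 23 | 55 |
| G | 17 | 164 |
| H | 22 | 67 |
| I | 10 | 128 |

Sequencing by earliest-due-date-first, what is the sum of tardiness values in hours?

9

EDD (increasing due date): F H B A C E I D G.
F: 0→23, due 55, tardiness 0
H: 23→45, due 67, tardiness 0
B: 45→66, due 70, tardiness 0
A: 66→75, due 71, tardiness 4
C: 75→91, due 108, tardiness 0
E: 91→115, due 118, tardiness 0
I: 115→125, due 128, tardiness 0
D: 125→152, due 161, tardiness 0
G: 152→169, due 164, tardiness 5
Sum = 0+0+0+4+0+0+0+0+5 = 9.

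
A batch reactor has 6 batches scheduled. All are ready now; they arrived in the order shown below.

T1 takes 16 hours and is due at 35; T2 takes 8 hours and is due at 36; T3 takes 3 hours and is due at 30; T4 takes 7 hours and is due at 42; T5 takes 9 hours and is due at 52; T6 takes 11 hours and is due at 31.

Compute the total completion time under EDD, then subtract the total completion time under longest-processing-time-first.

-44

EDD (increasing due date): T3 T6 T1 T2 T4 T5.
T3: 0→3
T6: 3→14
T1: 14→30
T2: 30→38
T4: 38→45
T5: 45→54
Sum = 3+14+30+38+45+54 = 184.
LPT (decreasing processing time): T1 T6 T5 T2 T4 T3.
T1: 0→16
T6: 16→27
T5: 27→36
T2: 36→44
T4: 44→51
T3: 51→54
Sum = 16+27+36+44+51+54 = 228.
Difference = 184 − 228 = -44.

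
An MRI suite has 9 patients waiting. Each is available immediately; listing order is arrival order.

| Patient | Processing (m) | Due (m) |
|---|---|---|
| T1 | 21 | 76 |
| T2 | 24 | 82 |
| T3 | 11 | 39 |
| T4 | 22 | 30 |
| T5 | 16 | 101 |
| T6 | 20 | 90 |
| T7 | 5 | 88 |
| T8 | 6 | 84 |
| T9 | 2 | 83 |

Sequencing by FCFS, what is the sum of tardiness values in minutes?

FIFO (arrival order): T1 T2 T3 T4 T5 T6 T7 T8 T9.
T1: 0→21, due 76, tardiness 0
T2: 21→45, due 82, tardiness 0
T3: 45→56, due 39, tardiness 17
T4: 56→78, due 30, tardiness 48
T5: 78→94, due 101, tardiness 0
T6: 94→114, due 90, tardiness 24
T7: 114→119, due 88, tardiness 31
T8: 119→125, due 84, tardiness 41
T9: 125→127, due 83, tardiness 44
Sum = 0+0+17+48+0+24+31+41+44 = 205.

205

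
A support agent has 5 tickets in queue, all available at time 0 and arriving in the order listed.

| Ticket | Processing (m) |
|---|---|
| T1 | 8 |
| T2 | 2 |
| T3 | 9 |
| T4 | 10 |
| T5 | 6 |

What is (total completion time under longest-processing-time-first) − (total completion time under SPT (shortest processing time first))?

38

LPT (decreasing processing time): T4 T3 T1 T5 T2.
T4: 0→10
T3: 10→19
T1: 19→27
T5: 27→33
T2: 33→35
Sum = 10+19+27+33+35 = 124.
SPT (increasing processing time): T2 T5 T1 T3 T4.
T2: 0→2
T5: 2→8
T1: 8→16
T3: 16→25
T4: 25→35
Sum = 2+8+16+25+35 = 86.
Difference = 124 − 86 = 38.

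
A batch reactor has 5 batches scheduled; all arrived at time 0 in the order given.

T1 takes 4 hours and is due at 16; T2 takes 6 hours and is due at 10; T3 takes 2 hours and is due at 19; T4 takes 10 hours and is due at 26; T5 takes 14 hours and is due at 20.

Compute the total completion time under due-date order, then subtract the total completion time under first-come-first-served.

6

EDD (increasing due date): T2 T1 T3 T5 T4.
T2: 0→6
T1: 6→10
T3: 10→12
T5: 12→26
T4: 26→36
Sum = 6+10+12+26+36 = 90.
FIFO (arrival order): T1 T2 T3 T4 T5.
T1: 0→4
T2: 4→10
T3: 10→12
T4: 12→22
T5: 22→36
Sum = 4+10+12+22+36 = 84.
Difference = 90 − 84 = 6.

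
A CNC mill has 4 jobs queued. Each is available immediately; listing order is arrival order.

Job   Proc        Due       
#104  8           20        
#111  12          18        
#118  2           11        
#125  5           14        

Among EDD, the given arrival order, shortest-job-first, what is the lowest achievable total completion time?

51

EDD (increasing due date): #118 #125 #111 #104.
#118: 0→2
#125: 2→7
#111: 7→19
#104: 19→27
Sum = 2+7+19+27 = 55.
FIFO (arrival order): #104 #111 #118 #125.
#104: 0→8
#111: 8→20
#118: 20→22
#125: 22→27
Sum = 8+20+22+27 = 77.
SPT (increasing processing time): #118 #125 #104 #111.
#118: 0→2
#125: 2→7
#104: 7→15
#111: 15→27
Sum = 2+7+15+27 = 51.
EDD 55, FIFO 77, SPT 51 → minimum 51.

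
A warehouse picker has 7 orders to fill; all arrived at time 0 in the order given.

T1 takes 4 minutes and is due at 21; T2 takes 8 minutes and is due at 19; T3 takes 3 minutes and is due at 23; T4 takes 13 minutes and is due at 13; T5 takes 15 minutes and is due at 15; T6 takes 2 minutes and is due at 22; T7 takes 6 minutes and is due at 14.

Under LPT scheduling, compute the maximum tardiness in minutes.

29

LPT (decreasing processing time): T5 T4 T2 T7 T1 T3 T6.
T5: 0→15, due 15, tardiness 0
T4: 15→28, due 13, tardiness 15
T2: 28→36, due 19, tardiness 17
T7: 36→42, due 14, tardiness 28
T1: 42→46, due 21, tardiness 25
T3: 46→49, due 23, tardiness 26
T6: 49→51, due 22, tardiness 29
Maximum = 29.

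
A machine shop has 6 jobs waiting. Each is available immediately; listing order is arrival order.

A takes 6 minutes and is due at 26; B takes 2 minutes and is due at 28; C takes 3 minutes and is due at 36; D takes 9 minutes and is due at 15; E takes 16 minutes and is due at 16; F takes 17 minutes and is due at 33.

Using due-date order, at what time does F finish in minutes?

EDD (increasing due date): D E A B F C.
D: 0→9
E: 9→25
A: 25→31
B: 31→33
F: 33→50

50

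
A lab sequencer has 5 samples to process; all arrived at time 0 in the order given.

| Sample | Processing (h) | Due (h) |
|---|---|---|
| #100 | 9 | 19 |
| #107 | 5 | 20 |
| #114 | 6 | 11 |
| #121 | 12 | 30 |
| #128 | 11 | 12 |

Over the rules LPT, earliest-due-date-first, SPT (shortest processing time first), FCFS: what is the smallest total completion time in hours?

LPT (decreasing processing time): #121 #128 #100 #114 #107.
#121: 0→12
#128: 12→23
#100: 23→32
#114: 32→38
#107: 38→43
Sum = 12+23+32+38+43 = 148.
EDD (increasing due date): #114 #128 #100 #107 #121.
#114: 0→6
#128: 6→17
#100: 17→26
#107: 26→31
#121: 31→43
Sum = 6+17+26+31+43 = 123.
SPT (increasing processing time): #107 #114 #100 #128 #121.
#107: 0→5
#114: 5→11
#100: 11→20
#128: 20→31
#121: 31→43
Sum = 5+11+20+31+43 = 110.
FIFO (arrival order): #100 #107 #114 #121 #128.
#100: 0→9
#107: 9→14
#114: 14→20
#121: 20→32
#128: 32→43
Sum = 9+14+20+32+43 = 118.
LPT 148, EDD 123, SPT 110, FIFO 118 → minimum 110.

110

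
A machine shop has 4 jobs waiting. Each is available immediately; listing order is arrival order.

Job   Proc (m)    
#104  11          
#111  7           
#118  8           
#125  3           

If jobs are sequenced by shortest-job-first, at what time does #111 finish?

10

SPT (increasing processing time): #125 #111 #118 #104.
#125: 0→3
#111: 3→10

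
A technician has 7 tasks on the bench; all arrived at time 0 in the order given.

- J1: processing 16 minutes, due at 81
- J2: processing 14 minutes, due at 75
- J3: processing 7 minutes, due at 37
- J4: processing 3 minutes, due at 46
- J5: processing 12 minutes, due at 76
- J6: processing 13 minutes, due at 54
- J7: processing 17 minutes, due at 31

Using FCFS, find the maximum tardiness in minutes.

51

FIFO (arrival order): J1 J2 J3 J4 J5 J6 J7.
J1: 0→16, due 81, tardiness 0
J2: 16→30, due 75, tardiness 0
J3: 30→37, due 37, tardiness 0
J4: 37→40, due 46, tardiness 0
J5: 40→52, due 76, tardiness 0
J6: 52→65, due 54, tardiness 11
J7: 65→82, due 31, tardiness 51
Maximum = 51.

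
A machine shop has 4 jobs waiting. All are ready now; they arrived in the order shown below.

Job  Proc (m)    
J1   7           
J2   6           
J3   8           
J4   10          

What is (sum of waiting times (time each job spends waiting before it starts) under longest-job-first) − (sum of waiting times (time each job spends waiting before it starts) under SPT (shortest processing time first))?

13

LPT (decreasing processing time): J4 J3 J1 J2.
J4: waits 0, runs 0→10
J3: waits 10, runs 10→18
J1: waits 18, runs 18→25
J2: waits 25, runs 25→31
Sum = 0+10+18+25 = 53.
SPT (increasing processing time): J2 J1 J3 J4.
J2: waits 0, runs 0→6
J1: waits 6, runs 6→13
J3: waits 13, runs 13→21
J4: waits 21, runs 21→31
Sum = 0+6+13+21 = 40.
Difference = 53 − 40 = 13.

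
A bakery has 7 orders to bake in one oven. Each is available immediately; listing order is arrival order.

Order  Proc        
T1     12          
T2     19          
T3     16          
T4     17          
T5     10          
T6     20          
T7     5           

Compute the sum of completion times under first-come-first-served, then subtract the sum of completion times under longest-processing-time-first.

FIFO (arrival order): T1 T2 T3 T4 T5 T6 T7.
T1: 0→12
T2: 12→31
T3: 31→47
T4: 47→64
T5: 64→74
T6: 74→94
T7: 94→99
Sum = 12+31+47+64+74+94+99 = 421.
LPT (decreasing processing time): T6 T2 T4 T3 T1 T5 T7.
T6: 0→20
T2: 20→39
T4: 39→56
T3: 56→72
T1: 72→84
T5: 84→94
T7: 94→99
Sum = 20+39+56+72+84+94+99 = 464.
Difference = 421 − 464 = -43.

-43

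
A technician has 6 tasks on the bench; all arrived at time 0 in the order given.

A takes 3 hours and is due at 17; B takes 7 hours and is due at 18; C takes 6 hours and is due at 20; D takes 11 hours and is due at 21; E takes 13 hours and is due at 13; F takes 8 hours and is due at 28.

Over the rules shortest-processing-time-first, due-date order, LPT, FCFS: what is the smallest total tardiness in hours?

SPT (increasing processing time): A C B F D E.
A: 0→3, due 17, tardiness 0
C: 3→9, due 20, tardiness 0
B: 9→16, due 18, tardiness 0
F: 16→24, due 28, tardiness 0
D: 24→35, due 21, tardiness 14
E: 35→48, due 13, tardiness 35
Sum = 0+0+0+0+14+35 = 49.
EDD (increasing due date): E A B C D F.
E: 0→13, due 13, tardiness 0
A: 13→16, due 17, tardiness 0
B: 16→23, due 18, tardiness 5
C: 23→29, due 20, tardiness 9
D: 29→40, due 21, tardiness 19
F: 40→48, due 28, tardiness 20
Sum = 0+0+5+9+19+20 = 53.
LPT (decreasing processing time): E D F B C A.
E: 0→13, due 13, tardiness 0
D: 13→24, due 21, tardiness 3
F: 24→32, due 28, tardiness 4
B: 32→39, due 18, tardiness 21
C: 39→45, due 20, tardiness 25
A: 45→48, due 17, tardiness 31
Sum = 0+3+4+21+25+31 = 84.
FIFO (arrival order): A B C D E F.
A: 0→3, due 17, tardiness 0
B: 3→10, due 18, tardiness 0
C: 10→16, due 20, tardiness 0
D: 16→27, due 21, tardiness 6
E: 27→40, due 13, tardiness 27
F: 40→48, due 28, tardiness 20
Sum = 0+0+0+6+27+20 = 53.
SPT 49, EDD 53, LPT 84, FIFO 53 → minimum 49.

49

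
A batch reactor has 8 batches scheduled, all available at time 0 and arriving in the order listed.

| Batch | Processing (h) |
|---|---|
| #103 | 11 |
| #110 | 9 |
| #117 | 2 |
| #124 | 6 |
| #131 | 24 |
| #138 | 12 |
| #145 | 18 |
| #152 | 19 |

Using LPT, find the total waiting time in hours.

LPT (decreasing processing time): #131 #152 #145 #138 #103 #110 #124 #117.
#131: waits 0, runs 0→24
#152: waits 24, runs 24→43
#145: waits 43, runs 43→61
#138: waits 61, runs 61→73
#103: waits 73, runs 73→84
#110: waits 84, runs 84→93
#124: waits 93, runs 93→99
#117: waits 99, runs 99→101
Sum = 0+24+43+61+73+84+93+99 = 477.

477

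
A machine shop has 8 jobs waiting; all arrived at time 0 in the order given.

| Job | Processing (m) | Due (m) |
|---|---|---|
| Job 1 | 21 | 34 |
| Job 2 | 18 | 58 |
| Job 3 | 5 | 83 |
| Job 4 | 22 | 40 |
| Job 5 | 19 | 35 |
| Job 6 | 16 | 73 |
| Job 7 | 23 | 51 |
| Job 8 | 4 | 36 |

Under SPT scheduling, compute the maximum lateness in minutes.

77

SPT (increasing processing time): Job 8 Job 3 Job 6 Job 2 Job 5 Job 1 Job 4 Job 7.
Job 8: 0→4, due 36, lateness -32
Job 3: 4→9, due 83, lateness -74
Job 6: 9→25, due 73, lateness -48
Job 2: 25→43, due 58, lateness -15
Job 5: 43→62, due 35, lateness 27
Job 1: 62→83, due 34, lateness 49
Job 4: 83→105, due 40, lateness 65
Job 7: 105→128, due 51, lateness 77
Maximum = 77.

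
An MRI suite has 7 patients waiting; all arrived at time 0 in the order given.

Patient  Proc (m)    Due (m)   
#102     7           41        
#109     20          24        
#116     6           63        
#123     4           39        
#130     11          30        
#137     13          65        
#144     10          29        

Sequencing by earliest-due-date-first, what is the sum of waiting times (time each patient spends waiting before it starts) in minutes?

EDD (increasing due date): #109 #144 #130 #123 #102 #116 #137.
#109: waits 0, runs 0→20
#144: waits 20, runs 20→30
#130: waits 30, runs 30→41
#123: waits 41, runs 41→45
#102: waits 45, runs 45→52
#116: waits 52, runs 52→58
#137: waits 58, runs 58→71
Sum = 0+20+30+41+45+52+58 = 246.

246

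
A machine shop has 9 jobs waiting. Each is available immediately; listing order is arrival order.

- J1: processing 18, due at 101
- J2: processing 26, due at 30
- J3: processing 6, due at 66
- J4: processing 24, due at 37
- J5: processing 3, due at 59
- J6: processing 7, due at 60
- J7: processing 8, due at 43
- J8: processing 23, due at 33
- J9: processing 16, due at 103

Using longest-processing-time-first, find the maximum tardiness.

LPT (decreasing processing time): J2 J4 J8 J1 J9 J7 J6 J3 J5.
J2: 0→26, due 30, tardiness 0
J4: 26→50, due 37, tardiness 13
J8: 50→73, due 33, tardiness 40
J1: 73→91, due 101, tardiness 0
J9: 91→107, due 103, tardiness 4
J7: 107→115, due 43, tardiness 72
J6: 115→122, due 60, tardiness 62
J3: 122→128, due 66, tardiness 62
J5: 128→131, due 59, tardiness 72
Maximum = 72.

72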